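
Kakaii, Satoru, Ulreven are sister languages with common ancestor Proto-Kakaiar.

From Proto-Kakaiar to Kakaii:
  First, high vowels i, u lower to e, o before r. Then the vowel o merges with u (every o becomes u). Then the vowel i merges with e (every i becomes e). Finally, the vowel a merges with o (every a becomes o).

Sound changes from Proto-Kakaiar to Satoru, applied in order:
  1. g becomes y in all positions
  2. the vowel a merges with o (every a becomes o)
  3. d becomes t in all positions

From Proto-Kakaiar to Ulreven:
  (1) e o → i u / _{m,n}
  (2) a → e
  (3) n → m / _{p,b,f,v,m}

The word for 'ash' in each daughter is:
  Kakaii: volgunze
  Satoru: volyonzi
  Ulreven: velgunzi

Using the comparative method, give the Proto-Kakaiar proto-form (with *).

*valgonzi

Position 2: Kakaii has o, Satoru has o, Ulreven has e. In Kakaii, o can only continue *a, so the proto-segment is *a.
Position 5: Kakaii has u, Satoru has o, Ulreven has u. Taking the neighbouring segments as reconstructed: Kakaii u could go back to *o or *u; Satoru o could go back to *a or *o; Ulreven u could go back to *o or *u — the one source consistent with every daughter is *o.
Position 8: Kakaii has e, Satoru has i, Ulreven has i. Satoru preserves i here (none of its changes turn any other segment into i), so the proto-segment is *i.
Verify the candidate proto-form against each daughter:
Kakaii: *valgonzi > valgunzi > valgunze > volgunze  (by vowel merger, vowel merger, vowel merger)
Satoru: *valgonzi > valyonzi > volyonzi  (by unconditioned shift, vowel merger)
Ulreven: *valgonzi
  valgonzi → valgunzi   [pre-nasal raising]
  valgunzi → velgunzi   [vowel merger]
  velgunzi (rule 3 does not apply)
  giving Ulreven velgunzi.
No other proto-form is consistent with every reflex, so the reconstruction is *valgonzi.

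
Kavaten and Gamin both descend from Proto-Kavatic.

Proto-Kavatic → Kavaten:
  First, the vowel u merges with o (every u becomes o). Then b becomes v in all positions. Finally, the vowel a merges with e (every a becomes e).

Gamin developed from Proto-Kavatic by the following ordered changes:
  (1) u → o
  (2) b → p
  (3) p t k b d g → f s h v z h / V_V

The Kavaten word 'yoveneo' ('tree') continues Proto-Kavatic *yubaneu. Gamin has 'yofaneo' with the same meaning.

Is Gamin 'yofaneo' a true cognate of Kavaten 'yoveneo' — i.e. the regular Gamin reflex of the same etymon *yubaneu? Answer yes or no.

yes

Derive the expected Gamin reflex of *yubaneu:
Gamin: *yubaneu
  yubaneu → yobaneo   [vowel merger]
  yobaneo → yopaneo   [unconditioned shift]
  yopaneo → yofaneo   [intervocalic lenition]
  giving Gamin yofaneo.
Gamin 'yofaneo' matches the regular reflex exactly, so the pair is cognate.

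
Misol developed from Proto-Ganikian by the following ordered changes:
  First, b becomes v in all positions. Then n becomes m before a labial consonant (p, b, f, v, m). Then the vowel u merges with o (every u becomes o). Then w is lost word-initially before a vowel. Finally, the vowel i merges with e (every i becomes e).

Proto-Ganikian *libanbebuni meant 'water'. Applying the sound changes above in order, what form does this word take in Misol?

levamvevone

Misol: *libanbebuni > livanvevuni > livamvevuni > livamvevoni > levamvevone  (by unconditioned shift, nasal place assimilation, vowel merger, vowel merger)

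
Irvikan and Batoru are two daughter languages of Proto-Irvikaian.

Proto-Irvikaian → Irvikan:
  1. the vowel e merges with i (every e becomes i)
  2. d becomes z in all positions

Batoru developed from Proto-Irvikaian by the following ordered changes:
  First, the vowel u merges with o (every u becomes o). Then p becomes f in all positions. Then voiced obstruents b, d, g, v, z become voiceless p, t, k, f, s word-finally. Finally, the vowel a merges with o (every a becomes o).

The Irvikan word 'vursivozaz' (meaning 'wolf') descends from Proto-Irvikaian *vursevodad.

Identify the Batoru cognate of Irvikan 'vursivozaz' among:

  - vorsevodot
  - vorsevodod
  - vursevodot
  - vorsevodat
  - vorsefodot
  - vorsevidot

vorsevodot

Batoru: *vursevodad
  vursevodad → vorsevodad   [vowel merger]
  vorsevodad (rule 2 does not apply)
  vorsevodad → vorsevodat   [final devoicing]
  vorsevodat → vorsevodot   [vowel merger]
  giving Batoru vorsevodot.
The other candidates each miss or misapply at least one Batoru change.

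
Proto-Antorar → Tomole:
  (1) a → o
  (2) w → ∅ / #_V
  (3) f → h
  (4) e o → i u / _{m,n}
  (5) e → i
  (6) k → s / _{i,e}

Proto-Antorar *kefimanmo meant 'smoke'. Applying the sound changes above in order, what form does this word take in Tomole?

sihimunmo

Tomole: *kefimanmo > kefimonmo > kehimonmo > kehimunmo > kihimunmo > sihimunmo  (by vowel merger, unconditioned shift, pre-nasal raising, vowel merger, palatalisation)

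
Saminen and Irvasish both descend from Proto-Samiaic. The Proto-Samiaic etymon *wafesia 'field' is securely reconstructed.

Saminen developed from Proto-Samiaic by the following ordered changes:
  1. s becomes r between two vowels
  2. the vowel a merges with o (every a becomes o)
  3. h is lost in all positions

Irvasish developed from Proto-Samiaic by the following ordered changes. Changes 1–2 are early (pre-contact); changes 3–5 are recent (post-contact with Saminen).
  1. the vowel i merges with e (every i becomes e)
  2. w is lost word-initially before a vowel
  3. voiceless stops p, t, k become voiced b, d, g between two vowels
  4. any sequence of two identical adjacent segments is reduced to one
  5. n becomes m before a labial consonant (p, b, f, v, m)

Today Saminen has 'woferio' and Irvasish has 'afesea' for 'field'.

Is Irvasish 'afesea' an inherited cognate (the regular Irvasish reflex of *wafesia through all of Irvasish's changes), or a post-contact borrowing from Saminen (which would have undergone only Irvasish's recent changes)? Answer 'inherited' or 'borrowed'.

If inherited, *wafesia would pass through all of Irvasish's changes:
Irvasish: *wafesia
  wafesia → wafesea   [vowel merger]
  wafesea → afesea   [glide loss]
  afesea (rule 3 does not apply)
  afesea (rule 4 does not apply)
  afesea (rule 5 does not apply)
  giving Irvasish afesea.
If borrowed from Saminen 'woferio' after the early changes, it would undergo only the recent ones:
  rule 3 (intervocalic voicing): no change (woferio)
  rule 4 (degemination): no change (woferio)
  rule 5 (nasal place assimilation): no change (woferio)
  ⇒ as a loan: woferio
Irvasish 'afesea' matches the inherited outcome exactly, so it is an inherited cognate, not a loan.

inherited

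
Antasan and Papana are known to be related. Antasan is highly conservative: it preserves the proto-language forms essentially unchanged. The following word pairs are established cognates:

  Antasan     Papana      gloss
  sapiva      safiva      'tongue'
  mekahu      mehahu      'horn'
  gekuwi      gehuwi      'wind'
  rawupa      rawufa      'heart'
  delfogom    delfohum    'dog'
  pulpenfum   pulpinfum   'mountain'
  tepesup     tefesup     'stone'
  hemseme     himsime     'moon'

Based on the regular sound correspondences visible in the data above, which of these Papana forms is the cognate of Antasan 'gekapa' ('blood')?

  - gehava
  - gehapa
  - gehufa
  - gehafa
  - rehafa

gehafa

mekahu ~ mehahu — Antasan k corresponds to Papana h between vowels (before a back vowel).
rawupa ~ rawufa — Antasan p corresponds to Papana f between vowels (before a back vowel).
Applying these to Antasan 'gekapa':
  gekapa → gehapa   (k→h between vowels (before a back vowel))
  gehapa → gehafa   (p→f between vowels (before a back vowel))
So the Papana cognate is 'gehafa'.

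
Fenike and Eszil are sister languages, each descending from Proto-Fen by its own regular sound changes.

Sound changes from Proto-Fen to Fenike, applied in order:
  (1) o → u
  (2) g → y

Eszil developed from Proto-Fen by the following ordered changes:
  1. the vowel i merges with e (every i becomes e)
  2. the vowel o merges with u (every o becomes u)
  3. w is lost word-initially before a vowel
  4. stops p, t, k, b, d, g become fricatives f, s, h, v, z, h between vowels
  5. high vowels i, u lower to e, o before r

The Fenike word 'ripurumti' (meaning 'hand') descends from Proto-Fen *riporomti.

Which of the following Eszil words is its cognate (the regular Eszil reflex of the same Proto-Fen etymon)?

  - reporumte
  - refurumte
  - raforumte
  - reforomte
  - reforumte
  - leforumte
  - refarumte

Eszil: start from *riporomti.
  rule 1 (vowel merger): riporomti → reporomte
  rule 2 (vowel merger): reporomte → repurumte
  rule 3: no change — repurumte
  rule 4 (intervocalic lenition): repurumte → refurumte
  rule 5 (pre-rhotic lowering): refurumte → reforumte
  ⇒ Eszil reforumte
Only 'reforumte' matches the regular Eszil development of *riporomti.

reforumte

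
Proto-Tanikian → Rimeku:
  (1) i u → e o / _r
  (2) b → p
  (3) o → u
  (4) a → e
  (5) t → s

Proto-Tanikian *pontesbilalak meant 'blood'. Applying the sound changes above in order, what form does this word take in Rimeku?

Rimeku: *pontesbilalak > pontespilalak > puntespilalak > puntespilelek > punsespilelek  (by unconditioned shift, vowel merger, vowel merger, unconditioned shift)

punsespilelek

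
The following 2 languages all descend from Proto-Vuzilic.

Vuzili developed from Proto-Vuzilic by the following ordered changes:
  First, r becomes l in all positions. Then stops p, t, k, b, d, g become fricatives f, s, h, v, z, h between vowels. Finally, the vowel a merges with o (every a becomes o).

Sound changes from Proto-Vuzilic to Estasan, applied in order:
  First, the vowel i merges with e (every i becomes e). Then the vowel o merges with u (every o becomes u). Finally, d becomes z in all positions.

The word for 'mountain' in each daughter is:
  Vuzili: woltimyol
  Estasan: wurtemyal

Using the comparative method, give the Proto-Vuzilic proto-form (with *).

Position 2: Vuzili has o, Estasan has u. Taking the neighbouring segments as reconstructed: Vuzili o could go back to *a or *o; Estasan u could go back to *o or *u — the one source consistent with every daughter is *o.
Position 5: Vuzili has i, Estasan has e. Vuzili preserves i here (none of its changes turn any other segment into i), so the proto-segment is *i.
Verify the candidate proto-form against each daughter:
Vuzili: start from *wortimyal.
  rule 1 (unconditioned shift): wortimyal → woltimyal
  rule 2: no change — woltimyal
  rule 3 (vowel merger): woltimyal → woltimyol
  ⇒ Vuzili woltimyol
Estasan: *wortimyal > wortemyal > wurtemyal  (by vowel merger, vowel merger)
No other proto-form is consistent with every reflex, so the reconstruction is *wortimyal.

*wortimyal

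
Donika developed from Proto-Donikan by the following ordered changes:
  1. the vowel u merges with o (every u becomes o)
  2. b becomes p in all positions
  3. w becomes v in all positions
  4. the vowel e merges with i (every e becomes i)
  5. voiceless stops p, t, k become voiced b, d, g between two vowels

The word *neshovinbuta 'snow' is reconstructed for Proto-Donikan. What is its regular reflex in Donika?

nishovinpoda

Donika: start from *neshovinbuta.
  rule 1 (vowel merger): neshovinbuta → neshovinbota
  rule 2 (unconditioned shift): neshovinbota → neshovinpota
  rule 3: no change — neshovinpota
  rule 4 (vowel merger): neshovinpota → nishovinpota
  rule 5 (intervocalic voicing): nishovinpota → nishovinpoda
  ⇒ Donika nishovinpoda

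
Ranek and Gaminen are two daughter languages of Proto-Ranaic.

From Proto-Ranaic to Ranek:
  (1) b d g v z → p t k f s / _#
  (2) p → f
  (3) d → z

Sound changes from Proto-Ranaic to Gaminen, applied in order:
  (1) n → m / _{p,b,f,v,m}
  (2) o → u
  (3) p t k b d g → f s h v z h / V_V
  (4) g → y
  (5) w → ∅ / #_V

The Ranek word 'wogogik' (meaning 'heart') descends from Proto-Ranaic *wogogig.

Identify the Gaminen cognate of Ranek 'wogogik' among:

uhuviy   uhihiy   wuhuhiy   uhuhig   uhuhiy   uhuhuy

Gaminen: *wogogig
  wogogig (rule 1 does not apply)
  wogogig → wugugig   [vowel merger]
  wugugig → wuhuhig   [intervocalic lenition]
  wuhuhig → wuhuhiy   [unconditioned shift]
  wuhuhiy → uhuhiy   [glide loss]
  giving Gaminen uhuhiy.

uhuhiy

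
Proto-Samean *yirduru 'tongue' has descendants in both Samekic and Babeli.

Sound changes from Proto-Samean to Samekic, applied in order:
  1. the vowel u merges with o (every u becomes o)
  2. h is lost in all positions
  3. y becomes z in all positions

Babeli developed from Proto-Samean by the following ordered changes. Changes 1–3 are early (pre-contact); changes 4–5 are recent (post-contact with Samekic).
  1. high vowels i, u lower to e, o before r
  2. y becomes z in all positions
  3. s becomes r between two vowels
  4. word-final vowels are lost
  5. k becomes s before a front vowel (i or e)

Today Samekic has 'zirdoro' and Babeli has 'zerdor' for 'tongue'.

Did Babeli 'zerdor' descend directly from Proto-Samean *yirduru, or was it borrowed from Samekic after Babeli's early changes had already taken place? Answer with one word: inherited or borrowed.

inherited

If inherited, *yirduru would pass through all of Babeli's changes:
Babeli: *yirduru > yerdoru > zerdoru > zerdor  (by pre-rhotic lowering, unconditioned shift, apocope)
If borrowed from Samekic 'zirdoro' after the early changes, it would undergo only the recent ones:
  rule 4 (apocope): zirdoro → zirdor
  rule 5 (palatalisation): no change (zirdor)
  ⇒ as a loan: zirdor
Babeli 'zerdor' matches the inherited outcome exactly, so it is an inherited cognate, not a loan.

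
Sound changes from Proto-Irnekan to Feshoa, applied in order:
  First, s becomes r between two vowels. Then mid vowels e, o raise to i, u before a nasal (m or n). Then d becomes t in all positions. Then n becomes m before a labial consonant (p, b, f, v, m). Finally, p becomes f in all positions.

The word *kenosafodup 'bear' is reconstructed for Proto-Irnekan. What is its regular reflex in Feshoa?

kinorafotuf

Feshoa: start from *kenosafodup.
  rule 1 (rhotacism): kenosafodup → kenorafodup
  rule 2 (pre-nasal raising): kenorafodup → kinorafodup
  rule 3 (unconditioned shift): kinorafodup → kinorafotup
  rule 4: no change — kinorafotup
  rule 5 (unconditioned shift): kinorafotup → kinorafotuf
  ⇒ Feshoa kinorafotuf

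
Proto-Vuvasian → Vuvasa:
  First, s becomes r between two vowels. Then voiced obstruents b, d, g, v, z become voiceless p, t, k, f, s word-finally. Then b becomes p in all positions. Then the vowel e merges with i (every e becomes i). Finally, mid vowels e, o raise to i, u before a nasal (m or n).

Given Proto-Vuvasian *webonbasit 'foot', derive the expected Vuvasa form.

Vuvasa: start from *webonbasit.
  rule 1 (rhotacism): webonbasit → webonbarit
  rule 2: no change — webonbarit
  rule 3 (unconditioned shift): webonbarit → weponparit
  rule 4 (vowel merger): weponparit → wiponparit
  rule 5 (pre-nasal raising): wiponparit → wipunparit
  ⇒ Vuvasa wipunparit

wipunparit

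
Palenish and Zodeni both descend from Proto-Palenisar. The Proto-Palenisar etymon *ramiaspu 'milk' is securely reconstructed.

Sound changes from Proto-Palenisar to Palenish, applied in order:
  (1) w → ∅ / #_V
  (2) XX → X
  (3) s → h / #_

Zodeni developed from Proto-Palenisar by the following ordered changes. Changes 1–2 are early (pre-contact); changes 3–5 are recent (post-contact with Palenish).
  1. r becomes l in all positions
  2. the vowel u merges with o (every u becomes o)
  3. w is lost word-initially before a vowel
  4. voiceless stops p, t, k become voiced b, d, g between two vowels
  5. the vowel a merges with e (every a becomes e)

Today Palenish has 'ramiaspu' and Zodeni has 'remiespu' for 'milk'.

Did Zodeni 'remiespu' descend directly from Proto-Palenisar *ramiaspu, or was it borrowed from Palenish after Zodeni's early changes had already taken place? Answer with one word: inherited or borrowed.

borrowed

If inherited, *ramiaspu would pass through all of Zodeni's changes:
Zodeni: *ramiaspu > lamiaspu > lamiaspo > lemiespo  (by unconditioned shift, vowel merger, vowel merger)
If borrowed from Palenish 'ramiaspu' after the early changes, it would undergo only the recent ones:
  rule 3 (glide loss): no change (ramiaspu)
  rule 4 (intervocalic voicing): no change (ramiaspu)
  rule 5 (vowel merger): ramiaspu → remiespu
  ⇒ as a loan: remiespu
Zodeni 'remiespu' matches the loan outcome 'remiespu', not the inherited 'lemiespo' — it skipped the early Zodeni changes, so it was borrowed from Palenish.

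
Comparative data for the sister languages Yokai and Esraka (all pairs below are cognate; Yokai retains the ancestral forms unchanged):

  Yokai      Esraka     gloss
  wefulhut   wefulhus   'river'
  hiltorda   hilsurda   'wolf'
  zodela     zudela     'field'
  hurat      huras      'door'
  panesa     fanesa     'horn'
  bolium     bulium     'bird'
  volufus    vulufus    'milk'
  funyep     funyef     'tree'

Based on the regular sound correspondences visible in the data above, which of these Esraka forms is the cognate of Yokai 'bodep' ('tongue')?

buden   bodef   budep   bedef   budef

zodela ~ zudela, bolium ~ bulium — Yokai o corresponds to Esraka u after a consonant, before a consonant other than r, m, n, p, b, f, v.
funyep ~ funyef — Yokai p corresponds to Esraka f word-finally.
Applying these to Yokai 'bodep':
  bodep → budep   (o→u after a consonant, before a consonant other than r, m, n, p, b, f, v)
  budep → budef   (p→f word-finally)
So the Esraka cognate is 'budef'.

budef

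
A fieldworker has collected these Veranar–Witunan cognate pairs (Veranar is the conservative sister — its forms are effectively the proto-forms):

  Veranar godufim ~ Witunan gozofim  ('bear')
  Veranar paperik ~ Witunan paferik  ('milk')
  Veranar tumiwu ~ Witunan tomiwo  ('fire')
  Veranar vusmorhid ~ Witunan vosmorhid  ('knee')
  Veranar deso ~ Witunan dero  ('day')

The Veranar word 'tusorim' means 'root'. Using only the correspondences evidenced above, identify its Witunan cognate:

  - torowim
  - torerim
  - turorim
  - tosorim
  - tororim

tororim

vusmorhid ~ vosmorhid — Veranar u corresponds to Witunan o after a consonant, before a consonant other than r, m, n, p, b, f, v.
deso ~ dero — Veranar s corresponds to Witunan r between vowels (before a back vowel).
Applying these to Veranar 'tusorim':
  tusorim → tosorim   (u→o after a consonant, before a consonant other than r, m, n, p, b, f, v)
  tosorim → tororim   (s→r between vowels (before a back vowel))
So the Witunan cognate is 'tororim'.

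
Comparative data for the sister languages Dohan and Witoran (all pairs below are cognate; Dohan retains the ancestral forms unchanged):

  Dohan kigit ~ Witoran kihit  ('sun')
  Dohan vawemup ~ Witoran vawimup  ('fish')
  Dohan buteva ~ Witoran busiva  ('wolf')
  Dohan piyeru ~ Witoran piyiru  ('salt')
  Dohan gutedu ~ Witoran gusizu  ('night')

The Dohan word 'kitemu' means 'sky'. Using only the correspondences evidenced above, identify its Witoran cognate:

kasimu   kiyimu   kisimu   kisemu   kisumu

buteva ~ busiva, gutedu ~ gusizu — Dohan t corresponds to Witoran s between vowels (before a front vowel).
vawemup ~ vawimup — Dohan e corresponds to Witoran i after a consonant, before a nasal.
Applying these to Dohan 'kitemu':
  kitemu → kisemu   (t→s between vowels (before a front vowel))
  kisemu → kisimu   (e→i after a consonant, before a nasal)
So the Witoran cognate is 'kisimu'.

kisimu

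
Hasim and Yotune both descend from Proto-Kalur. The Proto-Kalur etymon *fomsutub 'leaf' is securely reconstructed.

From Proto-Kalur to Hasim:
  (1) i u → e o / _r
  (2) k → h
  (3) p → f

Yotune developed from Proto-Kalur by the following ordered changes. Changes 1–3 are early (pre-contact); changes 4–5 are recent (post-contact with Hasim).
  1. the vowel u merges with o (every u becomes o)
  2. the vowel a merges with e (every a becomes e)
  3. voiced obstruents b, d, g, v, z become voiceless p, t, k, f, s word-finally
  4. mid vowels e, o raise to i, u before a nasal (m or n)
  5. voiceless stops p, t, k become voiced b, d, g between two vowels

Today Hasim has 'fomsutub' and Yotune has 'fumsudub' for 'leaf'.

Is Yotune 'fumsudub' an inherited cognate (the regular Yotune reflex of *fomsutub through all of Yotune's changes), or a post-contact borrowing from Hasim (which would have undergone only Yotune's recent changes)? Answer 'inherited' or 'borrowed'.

If inherited, *fomsutub would pass through all of Yotune's changes:
Yotune: *fomsutub
  fomsutub → fomsotob   [vowel merger]
  fomsotob (rule 2 does not apply)
  fomsotob → fomsotop   [final devoicing]
  fomsotop → fumsotop   [pre-nasal raising]
  fumsotop → fumsodop   [intervocalic voicing]
  giving Yotune fumsodop.
If borrowed from Hasim 'fomsutub' after the early changes, it would undergo only the recent ones:
  rule 4 (pre-nasal raising): fomsutub → fumsutub
  rule 5 (intervocalic voicing): fumsutub → fumsudub
  ⇒ as a loan: fumsudub
Yotune 'fumsudub' matches the loan outcome 'fumsudub', not the inherited 'fumsodop' — it skipped the early Yotune changes, so it was borrowed from Hasim.

borrowed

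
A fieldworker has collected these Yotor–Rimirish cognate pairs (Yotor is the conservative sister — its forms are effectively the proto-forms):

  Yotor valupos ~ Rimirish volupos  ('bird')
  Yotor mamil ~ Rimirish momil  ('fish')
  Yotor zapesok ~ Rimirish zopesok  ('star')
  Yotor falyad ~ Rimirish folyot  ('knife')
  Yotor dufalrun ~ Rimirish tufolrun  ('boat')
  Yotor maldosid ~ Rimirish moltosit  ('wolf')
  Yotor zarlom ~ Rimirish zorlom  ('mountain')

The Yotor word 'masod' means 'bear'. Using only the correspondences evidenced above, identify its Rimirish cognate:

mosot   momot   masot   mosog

mosot

valupos ~ volupos, falyad ~ folyot — Yotor a corresponds to Rimirish o after a consonant, before a consonant other than r, m, n, p, b, f, v.
falyad ~ folyot, maldosid ~ moltosit — Yotor d corresponds to Rimirish t word-finally.
Applying these to Yotor 'masod':
  masod → mosod   (a→o after a consonant, before a consonant other than r, m, n, p, b, f, v)
  mosod → mosot   (d→t word-finally)
So the Rimirish cognate is 'mosot'.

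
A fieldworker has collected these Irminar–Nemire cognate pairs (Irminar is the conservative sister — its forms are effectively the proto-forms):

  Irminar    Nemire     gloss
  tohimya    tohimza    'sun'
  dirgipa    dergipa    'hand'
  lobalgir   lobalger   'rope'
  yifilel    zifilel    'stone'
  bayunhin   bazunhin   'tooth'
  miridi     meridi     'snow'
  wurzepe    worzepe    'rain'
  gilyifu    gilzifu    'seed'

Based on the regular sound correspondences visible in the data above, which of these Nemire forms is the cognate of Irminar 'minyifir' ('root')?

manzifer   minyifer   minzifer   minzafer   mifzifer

gilyifu ~ gilzifu — Irminar y corresponds to Nemire z after a consonant, before a front vowel.
dirgipa ~ dergipa, lobalgir ~ lobalger — Irminar i corresponds to Nemire e after a consonant, before r.
Applying these to Irminar 'minyifir':
  minyifir → minzifir   (y→z after a consonant, before a front vowel)
  minzifir → minzifer   (i→e after a consonant, before r)
So the Nemire cognate is 'minzifer'.

minzifer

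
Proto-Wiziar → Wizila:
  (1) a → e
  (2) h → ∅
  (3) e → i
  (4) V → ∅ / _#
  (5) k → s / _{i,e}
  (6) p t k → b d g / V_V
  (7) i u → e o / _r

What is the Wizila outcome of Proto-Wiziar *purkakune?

porsigun

Wizila: *purkakune
  purkakune → purkekune   [vowel merger]
  purkekune (rule 2 does not apply)
  purkekune → purkikuni   [vowel merger]
  purkikuni → purkikun   [apocope]
  purkikun → pursikun   [palatalisation]
  pursikun → pursigun   [intervocalic voicing]
  pursigun → porsigun   [pre-rhotic lowering]
  giving Wizila porsigun.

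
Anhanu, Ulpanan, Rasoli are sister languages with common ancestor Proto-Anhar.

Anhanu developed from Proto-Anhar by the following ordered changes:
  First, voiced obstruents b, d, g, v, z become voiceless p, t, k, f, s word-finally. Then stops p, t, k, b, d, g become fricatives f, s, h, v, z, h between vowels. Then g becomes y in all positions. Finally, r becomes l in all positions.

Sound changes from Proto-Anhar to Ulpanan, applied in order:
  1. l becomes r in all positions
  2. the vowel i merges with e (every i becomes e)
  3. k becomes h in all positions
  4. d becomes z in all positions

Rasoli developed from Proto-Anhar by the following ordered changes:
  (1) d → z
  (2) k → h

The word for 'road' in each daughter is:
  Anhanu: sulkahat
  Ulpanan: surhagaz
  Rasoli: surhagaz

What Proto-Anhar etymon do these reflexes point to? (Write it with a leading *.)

*surkagad

Position 6: Anhanu has h, Ulpanan has g, Rasoli has g. Ulpanan preserves g here (none of its changes turn any other segment into g), so the proto-segment is *g.
Position 8: Anhanu has t, Ulpanan has z, Rasoli has z. Taking the neighbouring segments as reconstructed: Anhanu t could go back to *t or *d; Ulpanan z could go back to *d or *z; Rasoli z could go back to *d or *z — the one source consistent with every daughter is *d.
Position 3: Anhanu has l, Ulpanan has r, Rasoli has r. Rasoli preserves r here (none of its changes turn any other segment into r), so the proto-segment is *r.
Verify the candidate proto-form against each daughter:
Anhanu: *surkagad
  surkagad → surkagat   [final devoicing]
  surkagat → surkahat   [intervocalic lenition]
  surkahat (rule 3 does not apply)
  surkahat → sulkahat   [unconditioned shift]
  giving Anhanu sulkahat.
Ulpanan: *surkagad > surhagad > surhagaz  (by unconditioned shift, unconditioned shift)
Rasoli: *surkagad > surkagaz > surhagaz  (by unconditioned shift, unconditioned shift)
*surkagad is the unique common source.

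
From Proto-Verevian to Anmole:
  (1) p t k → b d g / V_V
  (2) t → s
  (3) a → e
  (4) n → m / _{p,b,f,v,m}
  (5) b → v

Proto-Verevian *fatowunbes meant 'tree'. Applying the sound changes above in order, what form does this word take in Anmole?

fedowumves

Anmole: start from *fatowunbes.
  rule 1 (intervocalic voicing): fatowunbes → fadowunbes
  rule 2: no change — fadowunbes
  rule 3 (vowel merger): fadowunbes → fedowunbes
  rule 4 (nasal place assimilation): fedowunbes → fedowumbes
  rule 5 (unconditioned shift): fedowumbes → fedowumves
  ⇒ Anmole fedowumves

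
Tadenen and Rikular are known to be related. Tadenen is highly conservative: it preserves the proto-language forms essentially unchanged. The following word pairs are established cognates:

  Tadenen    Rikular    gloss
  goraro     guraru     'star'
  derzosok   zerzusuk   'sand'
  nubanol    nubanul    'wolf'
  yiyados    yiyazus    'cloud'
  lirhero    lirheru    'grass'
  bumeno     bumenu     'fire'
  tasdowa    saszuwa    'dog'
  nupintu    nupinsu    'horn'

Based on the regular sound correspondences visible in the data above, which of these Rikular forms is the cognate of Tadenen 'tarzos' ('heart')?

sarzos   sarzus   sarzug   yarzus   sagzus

tasdowa ~ saszuwa — Tadenen t corresponds to Rikular s word-initially before a back vowel.
derzosok ~ zerzusuk, nubanol ~ nubanul — Tadenen o corresponds to Rikular u after a consonant, before a consonant other than r, m, n, p, b, f, v.
Applying these to Tadenen 'tarzos':
  tarzos → sarzos   (t→s word-initially before a back vowel)
  sarzos → sarzus   (o→u after a consonant, before a consonant other than r, m, n, p, b, f, v)
So the Rikular cognate is 'sarzus'.

sarzus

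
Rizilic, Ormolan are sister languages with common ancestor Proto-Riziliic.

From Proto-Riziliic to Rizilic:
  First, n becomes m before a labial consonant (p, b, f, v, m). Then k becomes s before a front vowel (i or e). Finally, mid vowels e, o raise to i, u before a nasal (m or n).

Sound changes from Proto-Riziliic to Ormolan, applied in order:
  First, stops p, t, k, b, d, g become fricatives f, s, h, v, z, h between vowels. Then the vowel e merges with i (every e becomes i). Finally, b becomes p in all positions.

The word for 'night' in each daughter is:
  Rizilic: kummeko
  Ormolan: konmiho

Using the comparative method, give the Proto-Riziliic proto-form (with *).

*konmeko

Position 6: Rizilic has k, Ormolan has h. Rizilic preserves k here (none of its changes turn any other segment into k), so the proto-segment is *k.
Position 2: Rizilic has u, Ormolan has o. Ormolan preserves o here (none of its changes turn any other segment into o), so the proto-segment is *o.
Position 3: Rizilic has m, Ormolan has n. Ormolan preserves n here (none of its changes turn any other segment into n), so the proto-segment is *n.
Continuing position by position gives *konmeko; check it forward:
Rizilic: *konmeko
  konmeko → kommeko   [nasal place assimilation]
  kommeko (rule 2 does not apply)
  kommeko → kummeko   [pre-nasal raising]
  giving Rizilic kummeko.
Ormolan: *konmeko > konmeho > konmiho  (by intervocalic lenition, vowel merger)
Only *konmeko yields all of Rizilic kummeko, Ormolan konmiho.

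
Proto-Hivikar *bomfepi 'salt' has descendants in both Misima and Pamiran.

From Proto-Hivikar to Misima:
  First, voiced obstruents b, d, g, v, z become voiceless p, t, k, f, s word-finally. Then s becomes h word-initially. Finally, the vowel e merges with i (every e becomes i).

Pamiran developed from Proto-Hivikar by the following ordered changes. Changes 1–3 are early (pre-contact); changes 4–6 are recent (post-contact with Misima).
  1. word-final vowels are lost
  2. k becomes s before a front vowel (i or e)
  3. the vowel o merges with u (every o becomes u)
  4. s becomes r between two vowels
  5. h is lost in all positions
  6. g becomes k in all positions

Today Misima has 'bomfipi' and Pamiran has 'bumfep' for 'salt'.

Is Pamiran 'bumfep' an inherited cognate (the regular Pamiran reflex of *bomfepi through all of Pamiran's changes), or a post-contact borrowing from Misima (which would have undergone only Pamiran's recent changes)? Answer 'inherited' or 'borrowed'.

If inherited, *bomfepi would pass through all of Pamiran's changes:
Pamiran: *bomfepi > bomfep > bumfep  (by apocope, vowel merger)
If borrowed from Misima 'bomfipi' after the early changes, it would undergo only the recent ones:
  rule 4 (rhotacism): no change (bomfipi)
  rule 5 (h-loss): no change (bomfipi)
  rule 6 (unconditioned shift): no change (bomfipi)
  ⇒ as a loan: bomfipi
Pamiran 'bumfep' matches the inherited outcome exactly, so it is an inherited cognate, not a loan.

inherited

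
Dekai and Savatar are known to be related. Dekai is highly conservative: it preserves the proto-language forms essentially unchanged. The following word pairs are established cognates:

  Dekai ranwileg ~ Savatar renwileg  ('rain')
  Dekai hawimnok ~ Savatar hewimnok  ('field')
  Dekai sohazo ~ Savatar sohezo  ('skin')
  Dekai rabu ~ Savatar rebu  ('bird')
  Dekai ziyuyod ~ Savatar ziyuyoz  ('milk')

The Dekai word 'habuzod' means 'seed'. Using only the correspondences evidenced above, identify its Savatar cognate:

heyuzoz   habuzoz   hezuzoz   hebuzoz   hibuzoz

hebuzoz

rabu ~ rebu — Dekai a corresponds to Savatar e after a consonant, before a labial obstruent.
ziyuyod ~ ziyuyoz — Dekai d corresponds to Savatar z word-finally.
Applying these to Dekai 'habuzod':
  habuzod → hebuzod   (a→e after a consonant, before a labial obstruent)
  hebuzod → hebuzoz   (d→z word-finally)
So the Savatar cognate is 'hebuzoz'.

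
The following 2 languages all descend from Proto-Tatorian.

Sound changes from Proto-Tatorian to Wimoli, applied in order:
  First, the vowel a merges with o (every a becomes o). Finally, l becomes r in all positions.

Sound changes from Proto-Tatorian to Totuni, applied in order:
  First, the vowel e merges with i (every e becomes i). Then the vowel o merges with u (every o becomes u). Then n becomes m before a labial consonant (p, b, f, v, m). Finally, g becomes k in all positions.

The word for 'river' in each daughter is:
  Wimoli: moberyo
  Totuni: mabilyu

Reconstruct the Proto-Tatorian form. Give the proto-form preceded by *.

*mabelyo

Position 4: Wimoli has e, Totuni has i. Wimoli preserves e here (none of its changes turn any other segment into e), so the proto-segment is *e.
Position 2: Wimoli has o, Totuni has a. Totuni preserves a here (none of its changes turn any other segment into a), so the proto-segment is *a.
Position 7: Wimoli has o, Totuni has u. Taking the neighbouring segments as reconstructed: Wimoli o could go back to *a or *o; Totuni u could go back to *o or *u — the one source consistent with every daughter is *o.
Continuing position by position gives *mabelyo; check it forward:
Wimoli: *mabelyo
  mabelyo → mobelyo   [vowel merger]
  mobelyo → moberyo   [unconditioned shift]
  giving Wimoli moberyo.
Totuni: start from *mabelyo.
  rule 1 (vowel merger): mabelyo → mabilyo
  rule 2 (vowel merger): mabilyo → mabilyu
  rule 3: no change — mabilyu
  rule 4: no change — mabilyu
  ⇒ Totuni mabilyu
No other proto-form is consistent with every reflex, so the reconstruction is *mabelyo.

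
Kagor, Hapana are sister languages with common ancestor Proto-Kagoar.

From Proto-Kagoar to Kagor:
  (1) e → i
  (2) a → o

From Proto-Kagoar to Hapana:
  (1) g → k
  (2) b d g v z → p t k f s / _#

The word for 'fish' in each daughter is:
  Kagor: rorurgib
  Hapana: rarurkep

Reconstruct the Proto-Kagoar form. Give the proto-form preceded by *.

Position 7: Kagor has i, Hapana has e. Hapana preserves e here (none of its changes turn any other segment into e), so the proto-segment is *e.
Position 6: Kagor has g, Hapana has k. Kagor preserves g here (none of its changes turn any other segment into g), so the proto-segment is *g.
Position 2: Kagor has o, Hapana has a. Hapana preserves a here (none of its changes turn any other segment into a), so the proto-segment is *a.
Continuing position by position gives *rarurgeb; check it forward:
Kagor: start from *rarurgeb.
  rule 1 (vowel merger): rarurgeb → rarurgib
  rule 2 (vowel merger): rarurgib → rorurgib
  ⇒ Kagor rorurgib
Hapana: *rarurgeb > rarurkeb > rarurkep  (by unconditioned shift, final devoicing)
No other proto-form is consistent with every reflex, so the reconstruction is *rarurgeb.

*rarurgeb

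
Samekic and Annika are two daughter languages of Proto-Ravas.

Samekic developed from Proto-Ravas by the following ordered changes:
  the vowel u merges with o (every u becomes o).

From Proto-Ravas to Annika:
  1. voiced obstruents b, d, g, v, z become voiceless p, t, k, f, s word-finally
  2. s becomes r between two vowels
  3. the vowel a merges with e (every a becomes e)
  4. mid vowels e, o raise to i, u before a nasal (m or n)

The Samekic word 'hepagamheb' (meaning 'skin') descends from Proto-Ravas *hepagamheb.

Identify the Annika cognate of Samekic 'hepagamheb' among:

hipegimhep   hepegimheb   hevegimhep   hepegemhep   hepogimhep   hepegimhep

Annika: *hepagamheb
  hepagamheb → hepagamhep   [final devoicing]
  hepagamhep (rule 2 does not apply)
  hepagamhep → hepegemhep   [vowel merger]
  hepegemhep → hepegimhep   [pre-nasal raising]
  giving Annika hepegimhep.
The other candidates each miss or misapply at least one Annika change.

hepegimhep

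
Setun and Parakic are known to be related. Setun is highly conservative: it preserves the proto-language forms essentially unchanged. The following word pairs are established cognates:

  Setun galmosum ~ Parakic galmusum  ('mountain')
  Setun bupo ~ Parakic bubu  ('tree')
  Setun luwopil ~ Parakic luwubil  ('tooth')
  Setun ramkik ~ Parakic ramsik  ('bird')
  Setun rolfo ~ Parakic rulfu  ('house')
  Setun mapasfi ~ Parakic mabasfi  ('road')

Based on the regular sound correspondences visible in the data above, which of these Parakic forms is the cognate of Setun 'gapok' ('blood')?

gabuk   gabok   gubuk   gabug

gabuk

bupo ~ bubu — Setun p corresponds to Parakic b between vowels (before a back vowel).
galmosum ~ galmusum, rolfo ~ rulfu — Setun o corresponds to Parakic u after a consonant, before a consonant other than r, m, n, p, b, f, v.
Applying these to Setun 'gapok':
  gapok → gabok   (p→b between vowels (before a back vowel))
  gabok → gabuk   (o→u after a consonant, before a consonant other than r, m, n, p, b, f, v)
So the Parakic cognate is 'gabuk'.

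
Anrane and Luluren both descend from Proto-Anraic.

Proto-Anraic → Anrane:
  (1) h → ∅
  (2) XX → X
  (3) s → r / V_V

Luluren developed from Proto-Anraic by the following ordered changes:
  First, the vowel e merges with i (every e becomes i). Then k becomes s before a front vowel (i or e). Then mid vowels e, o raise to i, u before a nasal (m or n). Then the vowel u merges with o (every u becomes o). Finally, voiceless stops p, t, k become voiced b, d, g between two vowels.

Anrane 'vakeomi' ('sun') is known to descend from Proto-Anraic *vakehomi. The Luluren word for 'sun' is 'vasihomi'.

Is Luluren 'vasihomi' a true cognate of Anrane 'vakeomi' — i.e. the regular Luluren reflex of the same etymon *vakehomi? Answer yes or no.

Derive the expected Luluren reflex of *vakehomi:
Luluren: *vakehomi > vakihomi > vasihomi > vasihumi > vasihomi  (by vowel merger, palatalisation, pre-nasal raising, vowel merger)
Luluren 'vasihomi' matches the regular reflex exactly, so the pair is cognate.

yes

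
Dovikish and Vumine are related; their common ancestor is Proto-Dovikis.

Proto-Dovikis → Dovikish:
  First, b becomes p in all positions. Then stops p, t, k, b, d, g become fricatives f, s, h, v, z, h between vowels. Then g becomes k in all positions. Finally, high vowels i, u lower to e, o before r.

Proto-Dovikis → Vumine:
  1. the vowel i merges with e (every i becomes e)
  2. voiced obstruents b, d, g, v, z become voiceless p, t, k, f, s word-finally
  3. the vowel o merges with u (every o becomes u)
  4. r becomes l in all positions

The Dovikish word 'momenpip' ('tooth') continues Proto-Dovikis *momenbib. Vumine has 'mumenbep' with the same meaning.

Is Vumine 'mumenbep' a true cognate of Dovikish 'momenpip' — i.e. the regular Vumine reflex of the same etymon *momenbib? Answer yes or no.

Derive the expected Vumine reflex of *momenbib:
Vumine: *momenbib > momenbeb > momenbep > mumenbep  (by vowel merger, final devoicing, vowel merger)
Vumine 'mumenbep' matches the regular reflex exactly, so the pair is cognate.

yes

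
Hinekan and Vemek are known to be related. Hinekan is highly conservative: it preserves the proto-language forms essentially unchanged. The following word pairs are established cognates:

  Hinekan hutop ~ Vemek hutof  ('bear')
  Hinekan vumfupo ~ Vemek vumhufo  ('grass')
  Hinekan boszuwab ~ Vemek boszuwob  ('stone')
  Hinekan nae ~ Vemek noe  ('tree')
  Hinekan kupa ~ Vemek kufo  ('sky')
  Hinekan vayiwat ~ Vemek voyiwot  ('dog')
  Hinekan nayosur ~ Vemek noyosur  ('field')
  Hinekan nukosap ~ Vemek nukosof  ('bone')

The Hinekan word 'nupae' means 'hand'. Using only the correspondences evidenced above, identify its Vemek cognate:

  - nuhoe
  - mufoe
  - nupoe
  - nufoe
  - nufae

kupa ~ kufo — Hinekan p corresponds to Vemek f between vowels (before a back vowel).
nae ~ noe — Hinekan a corresponds to Vemek o after a consonant, before a front vowel.
Applying these to Hinekan 'nupae':
  nupae → nufae   (p→f between vowels (before a back vowel))
  nufae → nufoe   (a→o after a consonant, before a front vowel)
So the Vemek cognate is 'nufoe'.

nufoe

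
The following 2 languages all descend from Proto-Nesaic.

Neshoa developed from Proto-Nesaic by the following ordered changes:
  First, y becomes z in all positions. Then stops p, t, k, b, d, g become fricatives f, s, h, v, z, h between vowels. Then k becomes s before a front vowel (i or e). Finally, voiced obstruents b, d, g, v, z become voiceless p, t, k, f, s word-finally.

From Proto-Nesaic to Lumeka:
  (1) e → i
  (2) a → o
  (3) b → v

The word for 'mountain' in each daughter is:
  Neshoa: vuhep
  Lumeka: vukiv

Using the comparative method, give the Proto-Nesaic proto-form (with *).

Position 5: Neshoa has p, Lumeka has v. Taking the neighbouring segments as reconstructed: Neshoa p could go back to *p or *b; Lumeka v could go back to *b or *v — the one source consistent with every daughter is *b.
Position 4: Neshoa has e, Lumeka has i. Neshoa preserves e here (none of its changes turn any other segment into e), so the proto-segment is *e.
Continuing position by position gives *vukeb; check it forward:
Neshoa: *vukeb
  vukeb (rule 1 does not apply)
  vukeb → vuheb   [intervocalic lenition]
  vuheb (rule 3 does not apply)
  vuheb → vuhep   [final devoicing]
  giving Neshoa vuhep.
Lumeka: *vukeb > vukib > vukiv  (by vowel merger, unconditioned shift)
No other proto-form is consistent with every reflex, so the reconstruction is *vukeb.

*vukeb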